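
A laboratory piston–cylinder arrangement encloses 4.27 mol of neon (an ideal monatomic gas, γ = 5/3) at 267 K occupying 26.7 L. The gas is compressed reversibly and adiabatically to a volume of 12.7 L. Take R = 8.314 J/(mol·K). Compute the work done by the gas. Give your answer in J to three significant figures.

W ≈ -9120 J

Adiabatic: TV^(γ−1) = const with γ = 5/3.
T₂ = T₁ (V₁/V₂)^(γ−1) = 267 × (26.7/12.7)^0.667 = 267 × 1.641 = 438.2 K.
W_by = nCᵥ(T₁ − T₂) = (4.27)(12.47)(267 − 438.2) = -9115 J.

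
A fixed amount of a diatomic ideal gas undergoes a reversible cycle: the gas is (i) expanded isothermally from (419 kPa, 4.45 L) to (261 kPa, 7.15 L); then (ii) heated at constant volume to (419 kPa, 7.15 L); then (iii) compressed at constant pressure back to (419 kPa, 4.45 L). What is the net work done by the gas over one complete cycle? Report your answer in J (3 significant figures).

Leg (i): W = PᵢVᵢ ln(V_f/Vᵢ) = (1865) ln(7.15/4.45) = 884.2 J.
Leg (ii): W = 0.
Leg (iii): W = PΔV = (419)(4.45 − 7.15) = -1131 J.
W_net = 884.2 − 1131 = -247.1 J.

W_net ≈ -247 J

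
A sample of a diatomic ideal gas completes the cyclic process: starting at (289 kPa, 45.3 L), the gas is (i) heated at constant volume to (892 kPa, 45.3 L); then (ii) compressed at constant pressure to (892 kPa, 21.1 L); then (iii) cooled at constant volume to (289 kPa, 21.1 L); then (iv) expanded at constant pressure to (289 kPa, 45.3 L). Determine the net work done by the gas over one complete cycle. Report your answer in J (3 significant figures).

W_net ≈ -14600 J

Constant-volume legs do no work.
W(ii) = (892)(21.1 − 45.3) = -21586 J; W(iv) = (289)(45.3 − 21.1) = 6994 J.
W_net = -21586 + 6994 = -14593 J (the counter-clockwise enclosed area).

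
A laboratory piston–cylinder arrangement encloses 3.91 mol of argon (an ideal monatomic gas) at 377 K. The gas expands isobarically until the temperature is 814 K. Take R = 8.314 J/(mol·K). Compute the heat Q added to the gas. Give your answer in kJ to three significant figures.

Isobaric: W = nRΔT = (3.91)(8.314)(437) = 14206 J.
ΔU = nCᵥΔT with Cᵥ = 3R/2: ΔU = (3.91)(12.47)(437) = 21309 J.
Q = ΔU + W = 21309 + 14206 = 35515 J.

Q ≈ 35.5 kJ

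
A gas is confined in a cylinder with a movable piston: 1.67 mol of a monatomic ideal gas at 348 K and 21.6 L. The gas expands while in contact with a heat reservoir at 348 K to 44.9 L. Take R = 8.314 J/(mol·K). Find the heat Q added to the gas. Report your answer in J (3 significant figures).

Isothermal ⇒ ΔU = 0, so Q = W = nRT ln(V₂/V₁).
Q = (1.67)(8.314)(348) ln(44.9/21.6) = 4832 × 0.7317 = 3536 J.

Q ≈ 3540 J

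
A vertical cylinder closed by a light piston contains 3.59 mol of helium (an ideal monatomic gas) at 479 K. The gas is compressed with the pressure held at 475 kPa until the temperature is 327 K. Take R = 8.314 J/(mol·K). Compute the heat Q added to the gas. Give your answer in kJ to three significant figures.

Q ≈ -11.3 kJ

Isobaric: W = nRΔT = (3.59)(8.314)(-152) = -4537 J.
ΔU = nCᵥΔT with Cᵥ = 3R/2: ΔU = (3.59)(12.47)(-152) = -6805 J.
Q = ΔU + W = -6805 − 4537 = -11342 J.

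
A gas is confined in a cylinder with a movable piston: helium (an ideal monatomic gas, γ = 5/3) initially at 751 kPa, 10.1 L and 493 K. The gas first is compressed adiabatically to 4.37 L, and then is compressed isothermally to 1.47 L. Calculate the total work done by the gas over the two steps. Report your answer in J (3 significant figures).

W_total ≈ -23000 J

Step 1 (adiabatic): W = (P₁V₁ − P₂V₂)/(γ−1) = (7585 − 13259)/0.667 = -8511 J.
After step 1: P = 3034 kPa, V = 4.37 L, T = 861.8 K.
Step 2 (isothermal): W = P₁V₁ ln(V₂/V₁) = (13259) ln(1.47/4.37) = -14446 J.
W_total = -8511 − 14446 = -22957 J.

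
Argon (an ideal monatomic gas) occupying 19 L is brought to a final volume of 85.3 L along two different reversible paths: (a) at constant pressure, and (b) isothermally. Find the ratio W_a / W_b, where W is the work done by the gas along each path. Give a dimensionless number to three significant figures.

W_a / W_b ≈ 2.32

Path (a) isobaric: W = P₁(V₂ − V₁) → W_a/(P₁V₁) = 3.489.
Path (b) isothermal: W = P₁V₁ ln(V₂/V₁) → W_b/(P₁V₁) = 1.502.
W_a / W_b = 3.489 / 1.502 = 2.324.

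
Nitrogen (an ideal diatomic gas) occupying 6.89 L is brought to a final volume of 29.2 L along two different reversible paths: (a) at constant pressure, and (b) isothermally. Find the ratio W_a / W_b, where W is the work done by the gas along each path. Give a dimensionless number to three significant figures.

Path (a) isobaric: W = P₁(V₂ − V₁) → W_a/(P₁V₁) = 3.238.
Path (b) isothermal: W = P₁V₁ ln(V₂/V₁) → W_b/(P₁V₁) = 1.444.
W_a / W_b = 3.238 / 1.444 = 2.242.

W_a / W_b ≈ 2.24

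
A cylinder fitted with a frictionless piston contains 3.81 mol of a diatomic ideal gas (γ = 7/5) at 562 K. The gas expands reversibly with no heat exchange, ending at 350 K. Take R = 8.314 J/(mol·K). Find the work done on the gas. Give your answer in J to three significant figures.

W ≈ -16800 J

Adiabatic ⇒ Q = 0, so W_by = −ΔU = nCᵥ(T₁ − T₂).
Cᵥ = 5R/2 = 20.79 J/(mol·K).
W = (3.81)(20.79)(562 − 350) = 16788 J.
Work on gas = −W_by = -16788 J.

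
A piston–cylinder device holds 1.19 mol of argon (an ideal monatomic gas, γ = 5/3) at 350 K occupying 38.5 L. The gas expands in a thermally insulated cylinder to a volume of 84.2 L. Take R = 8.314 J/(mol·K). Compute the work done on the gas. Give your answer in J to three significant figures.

W ≈ -2110 J

Adiabatic: TV^(γ−1) = const with γ = 5/3.
T₂ = T₁ (V₁/V₂)^(γ−1) = 350 × (38.5/84.2)^0.667 = 350 × 0.5935 = 207.7 K.
W_by = nCᵥ(T₁ − T₂) = (1.19)(12.47)(350 − 207.7) = 2111 J.
Work on gas = −W_by = -2111 J.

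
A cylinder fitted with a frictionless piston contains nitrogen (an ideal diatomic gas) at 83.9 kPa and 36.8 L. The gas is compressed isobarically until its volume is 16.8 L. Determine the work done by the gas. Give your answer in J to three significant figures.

W ≈ -1680 J

Isobaric: W = P ΔV.
W = (83.9 kPa)(16.8 − 36.8 L) = (83.9)(-20) = -1678 J.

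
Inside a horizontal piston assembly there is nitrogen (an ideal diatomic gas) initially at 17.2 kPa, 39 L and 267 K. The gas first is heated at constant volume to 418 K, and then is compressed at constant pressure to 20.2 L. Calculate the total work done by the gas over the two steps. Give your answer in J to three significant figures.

W_total ≈ -506 J

Step 1 (isochoric): W = 0 (constant volume).
After step 1: P = 26.93 kPa (V unchanged).
Step 2 (isobaric): W = PΔV = (26.93 kPa)(20.2 − 39 L) = -506.2 J.
W_total = 0 − 506.2 = -506.2 J.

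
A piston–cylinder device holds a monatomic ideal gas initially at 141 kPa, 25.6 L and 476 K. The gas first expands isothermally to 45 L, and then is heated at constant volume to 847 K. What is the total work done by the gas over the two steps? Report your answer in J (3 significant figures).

W_total ≈ 2040 J

Step 1 (isothermal): W = P₁V₁ ln(V₂/V₁) = (3610) ln(45/25.6) = 2036 J.
Step 2 (isochoric): W = 0 (constant volume).
W_total = 2036 + 0 = 2036 J.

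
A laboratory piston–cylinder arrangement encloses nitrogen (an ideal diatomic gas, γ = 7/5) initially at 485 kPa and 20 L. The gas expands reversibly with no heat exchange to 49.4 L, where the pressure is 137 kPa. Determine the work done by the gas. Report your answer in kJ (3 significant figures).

Adiabatic: W = (P₁V₁ − P₂V₂)/(γ − 1) with γ = 7/5.
P₁V₁ = 9700 J, P₂V₂ = 6768 J.
W = (9700 − 6768) / 0.4 = 7331 J.

W ≈ 7.33 kJ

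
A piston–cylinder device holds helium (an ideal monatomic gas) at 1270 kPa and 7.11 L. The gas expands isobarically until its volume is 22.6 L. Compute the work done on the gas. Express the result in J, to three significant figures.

W ≈ -19700 J

Isobaric: W = P ΔV.
W = (1270 kPa)(22.6 − 7.11 L) = (1270)(15.49) = 19672 J.
Work on gas = −W_by = -19672 J.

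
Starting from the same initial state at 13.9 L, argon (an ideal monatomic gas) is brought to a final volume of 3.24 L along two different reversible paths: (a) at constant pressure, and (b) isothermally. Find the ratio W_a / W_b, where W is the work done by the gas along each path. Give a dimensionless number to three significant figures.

W_a / W_b ≈ 0.527

Path (a) isobaric: W = P₁(V₂ − V₁) → W_a/(P₁V₁) = -0.7669.
Path (b) isothermal: W = P₁V₁ ln(V₂/V₁) → W_b/(P₁V₁) = -1.456.
W_a / W_b = -0.7669 / -1.456 = 0.5266.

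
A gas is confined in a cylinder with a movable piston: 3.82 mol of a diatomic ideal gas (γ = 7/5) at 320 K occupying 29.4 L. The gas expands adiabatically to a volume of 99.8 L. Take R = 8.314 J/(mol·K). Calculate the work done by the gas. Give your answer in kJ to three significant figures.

Adiabatic: TV^(γ−1) = const with γ = 7/5.
T₂ = T₁ (V₁/V₂)^(γ−1) = 320 × (29.4/99.8)^0.4 = 320 × 0.6133 = 196.3 K.
W_by = nCᵥ(T₁ − T₂) = (3.82)(20.79)(320 − 196.3) = 9825 J.

W ≈ 9.82 kJ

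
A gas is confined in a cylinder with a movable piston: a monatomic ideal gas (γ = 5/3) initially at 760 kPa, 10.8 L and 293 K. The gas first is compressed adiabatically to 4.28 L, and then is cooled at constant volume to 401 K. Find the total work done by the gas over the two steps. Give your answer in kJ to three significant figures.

Step 1 (adiabatic): W = (P₁V₁ − P₂V₂)/(γ−1) = (8208 − 15213)/0.667 = -10508 J.
Step 2 (isochoric): W = 0 (constant volume).
W_total = -10508 + 0 = -10508 J.

W_total ≈ -10.5 kJ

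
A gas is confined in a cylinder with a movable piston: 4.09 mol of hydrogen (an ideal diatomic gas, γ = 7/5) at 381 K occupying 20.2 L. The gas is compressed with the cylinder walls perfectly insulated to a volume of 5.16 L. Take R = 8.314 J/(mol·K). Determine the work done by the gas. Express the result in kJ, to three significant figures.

Adiabatic: TV^(γ−1) = const with γ = 7/5.
T₂ = T₁ (V₁/V₂)^(γ−1) = 381 × (20.2/5.16)^0.4 = 381 × 1.726 = 657.7 K.
W_by = nCᵥ(T₁ − T₂) = (4.09)(20.79)(381 − 657.7) = -23520 J.

W ≈ -23.5 kJ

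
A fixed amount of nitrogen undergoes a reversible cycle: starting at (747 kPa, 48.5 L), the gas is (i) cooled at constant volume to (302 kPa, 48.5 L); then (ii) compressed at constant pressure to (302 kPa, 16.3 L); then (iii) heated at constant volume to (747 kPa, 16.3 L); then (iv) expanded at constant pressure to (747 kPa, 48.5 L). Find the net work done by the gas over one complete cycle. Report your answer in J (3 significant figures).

Constant-volume legs do no work.
W(ii) = (302)(16.3 − 48.5) = -9724 J; W(iv) = (747)(48.5 − 16.3) = 24053 J.
W_net = -9724 + 24053 = 14329 J (the clockwise enclosed area).

W_net ≈ 14300 J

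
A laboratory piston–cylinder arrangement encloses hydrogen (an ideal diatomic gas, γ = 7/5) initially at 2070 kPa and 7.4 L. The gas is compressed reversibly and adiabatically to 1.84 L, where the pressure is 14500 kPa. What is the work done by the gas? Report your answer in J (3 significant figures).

Adiabatic: W = (P₁V₁ − P₂V₂)/(γ − 1) with γ = 7/5.
P₁V₁ = 15318 J, P₂V₂ = 26680 J.
W = (15318 − 26680) / 0.4 = -28405 J.

W ≈ -28400 J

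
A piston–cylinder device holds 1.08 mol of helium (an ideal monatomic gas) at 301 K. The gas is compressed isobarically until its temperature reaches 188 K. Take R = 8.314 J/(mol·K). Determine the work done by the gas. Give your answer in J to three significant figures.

W ≈ -1010 J

Isobaric: W = P ΔV = nR ΔT.
W = (1.08)(8.314)(188 − 301) = -1015 J.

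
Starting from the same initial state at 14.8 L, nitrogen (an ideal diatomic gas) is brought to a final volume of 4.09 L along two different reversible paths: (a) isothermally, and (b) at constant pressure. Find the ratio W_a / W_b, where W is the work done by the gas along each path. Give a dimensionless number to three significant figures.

Path (a) isothermal: W = P₁V₁ ln(V₂/V₁) → W_a/(P₁V₁) = -1.286.
Path (b) isobaric: W = P₁(V₂ − V₁) → W_b/(P₁V₁) = -0.7236.
W_a / W_b = -1.286 / -0.7236 = 1.777.

W_a / W_b ≈ 1.78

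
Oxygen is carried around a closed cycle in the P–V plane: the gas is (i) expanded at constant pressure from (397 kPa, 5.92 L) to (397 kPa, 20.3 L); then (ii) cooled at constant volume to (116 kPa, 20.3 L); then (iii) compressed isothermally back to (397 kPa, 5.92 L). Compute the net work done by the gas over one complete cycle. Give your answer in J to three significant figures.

W_net ≈ 2810 J

Leg (i): W = PΔV = (397)(20.3 − 5.92) = 5709 J.
Leg (ii): W = 0.
Leg (iii): W = PᵢVᵢ ln(V_f/Vᵢ) = (2355) ln(5.92/20.3) = -2902 J.
W_net = 5709 − 2902 = 2807 J.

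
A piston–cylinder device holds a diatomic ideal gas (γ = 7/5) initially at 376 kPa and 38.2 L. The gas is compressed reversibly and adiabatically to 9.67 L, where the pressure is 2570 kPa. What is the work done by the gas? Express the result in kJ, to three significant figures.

Adiabatic: W = (P₁V₁ − P₂V₂)/(γ − 1) with γ = 7/5.
P₁V₁ = 14363 J, P₂V₂ = 24852 J.
W = (14363 − 24852) / 0.4 = -26222 J.

W ≈ -26.2 kJ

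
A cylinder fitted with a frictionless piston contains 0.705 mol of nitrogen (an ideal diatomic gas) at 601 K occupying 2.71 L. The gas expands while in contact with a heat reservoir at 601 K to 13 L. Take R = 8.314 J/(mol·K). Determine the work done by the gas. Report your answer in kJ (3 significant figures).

W ≈ 5.52 kJ

Isothermal: W = nRT ln(V₂/V₁).
W = (0.705)(8.314)(601) × ln(13/2.71)
  = 3523 × 1.568
W_by_gas = 5524 J.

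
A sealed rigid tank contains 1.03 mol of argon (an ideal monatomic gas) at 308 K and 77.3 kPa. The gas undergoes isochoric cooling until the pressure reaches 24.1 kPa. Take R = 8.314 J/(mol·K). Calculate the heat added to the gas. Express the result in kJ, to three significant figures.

Constant volume ⇒ W = 0, so Q = ΔU = nCᵥΔT with Cᵥ = 3R/2 = 12.47 J/(mol·K).
At constant V, T₂/T₁ = P₂/P₁ ⇒ ΔT = T₁(P₂/P₁ − 1) = 308·(24.1/77.3 − 1) = -212 K.
ΔU = (1.03)(12.47)(-212) = -2723 J.

Q ≈ -2.72 kJ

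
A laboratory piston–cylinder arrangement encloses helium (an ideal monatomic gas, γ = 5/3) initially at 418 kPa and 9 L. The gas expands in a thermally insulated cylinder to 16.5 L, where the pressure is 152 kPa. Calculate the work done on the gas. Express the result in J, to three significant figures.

W ≈ -1880 J

Adiabatic: W = (P₁V₁ − P₂V₂)/(γ − 1) with γ = 5/3.
P₁V₁ = 3762 J, P₂V₂ = 2508 J.
W = (3762 − 2508) / 0.6667 = 1881 J.
Work on gas = −W_by = -1881 J.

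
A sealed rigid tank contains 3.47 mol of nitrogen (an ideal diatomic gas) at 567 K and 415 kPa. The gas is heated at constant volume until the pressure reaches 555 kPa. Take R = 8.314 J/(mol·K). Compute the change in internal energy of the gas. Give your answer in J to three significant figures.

Constant volume ⇒ W = 0, so Q = ΔU = nCᵥΔT with Cᵥ = 5R/2 = 20.79 J/(mol·K).
At constant V, T₂/T₁ = P₂/P₁ ⇒ ΔT = T₁(P₂/P₁ − 1) = 567·(555/415 − 1) = 191.3 K.
ΔU = (3.47)(20.79)(191.3) = 13796 J.

ΔU ≈ 13800 J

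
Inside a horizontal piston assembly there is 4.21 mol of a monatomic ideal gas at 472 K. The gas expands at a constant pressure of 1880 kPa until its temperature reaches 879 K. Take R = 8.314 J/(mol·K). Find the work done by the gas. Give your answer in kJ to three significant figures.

W ≈ 14.2 kJ

Isobaric: W = P ΔV = nR ΔT.
W = (4.21)(8.314)(879 − 472) = 14246 J.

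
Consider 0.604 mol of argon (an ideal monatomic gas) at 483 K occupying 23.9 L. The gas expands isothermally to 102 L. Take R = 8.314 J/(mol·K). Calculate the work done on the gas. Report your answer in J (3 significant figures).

Isothermal: W = nRT ln(V₂/V₁).
W = (0.604)(8.314)(483) × ln(102/23.9)
  = 2425 × 1.451
W_by_gas = 3520 J; work on gas = −W_by = -3520 J.

W ≈ -3520 J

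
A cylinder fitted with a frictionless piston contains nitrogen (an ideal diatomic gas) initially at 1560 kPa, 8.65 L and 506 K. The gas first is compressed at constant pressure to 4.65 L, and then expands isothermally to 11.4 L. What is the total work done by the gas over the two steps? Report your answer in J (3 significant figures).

Step 1 (isobaric): W = PΔV = (1560 kPa)(4.65 − 8.65 L) = -6240 J.
After step 1: P = 1560 kPa, V = 4.65 L, T = 272 K.
Step 2 (isothermal): W = P₁V₁ ln(V₂/V₁) = (7254) ln(11.4/4.65) = 6505 J.
W_total = -6240 + 6505 = 265 J.

W_total ≈ 265 J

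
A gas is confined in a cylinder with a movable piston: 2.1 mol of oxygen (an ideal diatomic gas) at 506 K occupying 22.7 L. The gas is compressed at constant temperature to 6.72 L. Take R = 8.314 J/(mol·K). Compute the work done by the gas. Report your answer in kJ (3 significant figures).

Isothermal: W = nRT ln(V₂/V₁).
W = (2.1)(8.314)(506) × ln(6.72/22.7)
  = 8834 × -1.217
W_by_gas = -10754 J.

W ≈ -10.8 kJ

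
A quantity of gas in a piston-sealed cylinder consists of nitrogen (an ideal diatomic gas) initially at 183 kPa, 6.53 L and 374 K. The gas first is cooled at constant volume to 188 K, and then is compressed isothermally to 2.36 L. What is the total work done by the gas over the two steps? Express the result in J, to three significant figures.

Step 1 (isochoric): W = 0 (constant volume).
After step 1: P = 91.99 kPa (V unchanged).
Step 2 (isothermal): W = P₁V₁ ln(V₂/V₁) = (600.7) ln(2.36/6.53) = -611.3 J.
W_total = 0 − 611.3 = -611.3 J.

W_total ≈ -611 J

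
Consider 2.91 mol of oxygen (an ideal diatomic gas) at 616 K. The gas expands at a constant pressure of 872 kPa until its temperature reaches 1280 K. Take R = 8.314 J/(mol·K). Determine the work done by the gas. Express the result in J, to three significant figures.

W ≈ 16100 J

Isobaric: W = P ΔV = nR ΔT.
W = (2.91)(8.314)(1280 − 616) = 16065 J.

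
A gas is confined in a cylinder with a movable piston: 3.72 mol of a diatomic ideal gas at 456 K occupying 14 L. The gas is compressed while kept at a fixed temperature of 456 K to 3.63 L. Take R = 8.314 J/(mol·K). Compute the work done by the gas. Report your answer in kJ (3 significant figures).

Isothermal: W = nRT ln(V₂/V₁).
W = (3.72)(8.314)(456) × ln(3.63/14)
  = 14103 × -1.35
W_by_gas = -19037 J.

W ≈ -19.0 kJ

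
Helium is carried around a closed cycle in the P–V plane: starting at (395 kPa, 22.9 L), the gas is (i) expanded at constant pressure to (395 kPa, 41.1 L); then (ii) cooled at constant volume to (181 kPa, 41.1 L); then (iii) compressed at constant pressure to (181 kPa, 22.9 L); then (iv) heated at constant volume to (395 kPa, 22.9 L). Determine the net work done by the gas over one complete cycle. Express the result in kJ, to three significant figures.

W_net ≈ 3.89 kJ

Constant-volume legs do no work.
W(i) = (395)(41.1 − 22.9) = 7189 J; W(iii) = (181)(22.9 − 41.1) = -3294 J.
W_net = 7189 − 3294 = 3895 J (the clockwise enclosed area).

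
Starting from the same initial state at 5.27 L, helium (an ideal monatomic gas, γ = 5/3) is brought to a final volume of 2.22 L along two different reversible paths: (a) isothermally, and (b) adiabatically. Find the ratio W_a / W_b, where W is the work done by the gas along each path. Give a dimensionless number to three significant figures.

Path (a) isothermal: W = P₁V₁ ln(V₂/V₁) → W_a/(P₁V₁) = -0.8645.
Path (b) adiabatic: W = P₁V₁(1 − (V₁/V₂)^(γ−1))/(γ−1) → W_b/(P₁V₁) = -1.169.
W_a / W_b = -0.8645 / -1.169 = 0.7394.

W_a / W_b ≈ 0.739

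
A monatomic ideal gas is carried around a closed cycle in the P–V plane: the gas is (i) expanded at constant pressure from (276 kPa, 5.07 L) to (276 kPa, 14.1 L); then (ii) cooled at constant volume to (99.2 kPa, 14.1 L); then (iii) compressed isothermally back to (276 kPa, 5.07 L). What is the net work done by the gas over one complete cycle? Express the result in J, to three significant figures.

Leg (i): W = PΔV = (276)(14.1 − 5.07) = 2492 J.
Leg (ii): W = 0.
Leg (iii): W = PᵢVᵢ ln(V_f/Vᵢ) = (1399) ln(5.07/14.1) = -1431 J.
W_net = 2492 − 1431 = 1062 J.

W_net ≈ 1060 J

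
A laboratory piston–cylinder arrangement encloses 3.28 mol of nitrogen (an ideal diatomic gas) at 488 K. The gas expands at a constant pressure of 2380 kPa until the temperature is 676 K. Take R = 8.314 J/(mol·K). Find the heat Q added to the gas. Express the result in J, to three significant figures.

Q ≈ 17900 J

Isobaric: W = nRΔT = (3.28)(8.314)(188) = 5127 J.
ΔU = nCᵥΔT with Cᵥ = 5R/2: ΔU = (3.28)(20.79)(188) = 12817 J.
Q = ΔU + W = 12817 + 5127 = 17944 J.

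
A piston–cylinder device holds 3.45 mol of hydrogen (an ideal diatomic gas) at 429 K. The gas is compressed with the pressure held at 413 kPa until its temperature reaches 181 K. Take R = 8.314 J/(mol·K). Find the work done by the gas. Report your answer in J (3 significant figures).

Isobaric: W = P ΔV = nR ΔT.
W = (3.45)(8.314)(181 − 429) = -7113 J.

W ≈ -7110 J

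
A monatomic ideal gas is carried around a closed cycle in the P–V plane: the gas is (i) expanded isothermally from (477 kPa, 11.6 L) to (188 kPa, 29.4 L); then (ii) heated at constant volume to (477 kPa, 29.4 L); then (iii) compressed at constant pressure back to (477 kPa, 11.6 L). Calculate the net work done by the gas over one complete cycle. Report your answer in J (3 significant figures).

W_net ≈ -3340 J

Leg (i): W = PᵢVᵢ ln(V_f/Vᵢ) = (5533) ln(29.4/11.6) = 5146 J.
Leg (ii): W = 0.
Leg (iii): W = PΔV = (477)(11.6 − 29.4) = -8491 J.
W_net = 5146 − 8491 = -3345 J.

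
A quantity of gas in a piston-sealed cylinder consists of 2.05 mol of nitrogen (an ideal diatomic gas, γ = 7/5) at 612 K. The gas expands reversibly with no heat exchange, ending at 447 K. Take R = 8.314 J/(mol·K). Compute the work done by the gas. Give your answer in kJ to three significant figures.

Adiabatic ⇒ Q = 0, so W_by = −ΔU = nCᵥ(T₁ − T₂).
Cᵥ = 5R/2 = 20.79 J/(mol·K).
W = (2.05)(20.79)(612 − 447) = 7031 J.

W ≈ 7.03 kJ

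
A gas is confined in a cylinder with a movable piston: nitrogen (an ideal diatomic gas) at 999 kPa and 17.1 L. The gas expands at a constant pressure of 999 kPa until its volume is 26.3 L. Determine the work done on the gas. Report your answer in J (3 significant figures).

W ≈ -9190 J

Isobaric: W = P ΔV.
W = (999 kPa)(26.3 − 17.1 L) = (999)(9.2) = 9191 J.
Work on gas = −W_by = -9191 J.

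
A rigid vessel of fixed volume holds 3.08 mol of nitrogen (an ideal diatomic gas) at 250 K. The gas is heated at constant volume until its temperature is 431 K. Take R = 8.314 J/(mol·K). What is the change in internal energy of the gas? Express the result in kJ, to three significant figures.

ΔU ≈ 11.6 kJ

Constant volume ⇒ W = 0, so Q = ΔU = nCᵥΔT with Cᵥ = 5R/2 = 20.79 J/(mol·K).
ΔU = (3.08)(20.79)(431 − 250) = 11587 J.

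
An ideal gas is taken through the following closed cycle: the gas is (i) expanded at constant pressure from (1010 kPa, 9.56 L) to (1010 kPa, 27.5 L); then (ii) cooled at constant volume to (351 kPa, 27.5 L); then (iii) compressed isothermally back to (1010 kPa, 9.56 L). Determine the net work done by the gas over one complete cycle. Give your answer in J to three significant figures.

Leg (i): W = PΔV = (1010)(27.5 − 9.56) = 18119 J.
Leg (ii): W = 0.
Leg (iii): W = PᵢVᵢ ln(V_f/Vᵢ) = (9652) ln(9.56/27.5) = -10199 J.
W_net = 18119 − 10199 = 7921 J.

W_net ≈ 7920 J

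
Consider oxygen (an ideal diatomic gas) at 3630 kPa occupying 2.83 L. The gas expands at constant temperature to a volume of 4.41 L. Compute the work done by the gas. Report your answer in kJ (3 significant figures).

W ≈ 4.56 kJ

Isothermal: W = nRT ln(V₂/V₁) = P₁V₁ ln(V₂/V₁).
P₁V₁ = (3630 kPa)(2.83 L) = 10273 J.
W = 10273 × ln(4.41/2.83) = 10273 × 0.4436
W_by_gas = 4557 J.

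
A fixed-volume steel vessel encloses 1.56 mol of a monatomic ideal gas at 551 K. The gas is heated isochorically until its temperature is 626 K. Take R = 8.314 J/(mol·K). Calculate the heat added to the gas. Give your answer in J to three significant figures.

Constant volume ⇒ W = 0, so Q = ΔU = nCᵥΔT with Cᵥ = 3R/2 = 12.47 J/(mol·K).
ΔU = (1.56)(12.47)(626 − 551) = 1459 J.

Q ≈ 1460 J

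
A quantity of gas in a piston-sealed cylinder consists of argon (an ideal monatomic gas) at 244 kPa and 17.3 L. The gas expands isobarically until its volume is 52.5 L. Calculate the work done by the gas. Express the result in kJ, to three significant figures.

Isobaric: W = P ΔV.
W = (244 kPa)(52.5 − 17.3 L) = (244)(35.2) = 8589 J.

W ≈ 8.59 kJ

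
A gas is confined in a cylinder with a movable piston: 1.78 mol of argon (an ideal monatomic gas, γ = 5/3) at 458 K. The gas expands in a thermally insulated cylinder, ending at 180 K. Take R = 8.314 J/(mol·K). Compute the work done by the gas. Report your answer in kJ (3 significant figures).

Adiabatic ⇒ Q = 0, so W_by = −ΔU = nCᵥ(T₁ − T₂).
Cᵥ = 3R/2 = 12.47 J/(mol·K).
W = (1.78)(12.47)(458 − 180) = 6171 J.

W ≈ 6.17 kJ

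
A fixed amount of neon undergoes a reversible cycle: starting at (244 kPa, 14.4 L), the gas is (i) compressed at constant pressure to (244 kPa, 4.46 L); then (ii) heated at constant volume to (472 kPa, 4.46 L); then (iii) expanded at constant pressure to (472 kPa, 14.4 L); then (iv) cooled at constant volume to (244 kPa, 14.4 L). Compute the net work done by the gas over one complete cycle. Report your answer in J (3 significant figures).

W_net ≈ 2270 J

Constant-volume legs do no work.
W(i) = (244)(4.46 − 14.4) = -2425 J; W(iii) = (472)(14.4 − 4.46) = 4692 J.
W_net = -2425 + 4692 = 2266 J (the clockwise enclosed area).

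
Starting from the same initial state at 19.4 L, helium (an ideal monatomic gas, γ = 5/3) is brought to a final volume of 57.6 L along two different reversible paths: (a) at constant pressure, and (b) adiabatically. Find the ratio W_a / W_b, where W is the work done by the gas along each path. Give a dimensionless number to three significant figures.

W_a / W_b ≈ 2.54

Path (a) isobaric: W = P₁(V₂ − V₁) → W_a/(P₁V₁) = 1.969.
Path (b) adiabatic: W = P₁V₁(1 − (V₁/V₂)^(γ−1))/(γ−1) → W_b/(P₁V₁) = 0.7739.
W_a / W_b = 1.969 / 0.7739 = 2.544.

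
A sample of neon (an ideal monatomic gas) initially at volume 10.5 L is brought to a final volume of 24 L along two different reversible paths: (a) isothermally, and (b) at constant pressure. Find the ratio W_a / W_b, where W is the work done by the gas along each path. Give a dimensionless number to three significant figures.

Path (a) isothermal: W = P₁V₁ ln(V₂/V₁) → W_a/(P₁V₁) = 0.8267.
Path (b) isobaric: W = P₁(V₂ − V₁) → W_b/(P₁V₁) = 1.286.
W_a / W_b = 0.8267 / 1.286 = 0.643.

W_a / W_b ≈ 0.643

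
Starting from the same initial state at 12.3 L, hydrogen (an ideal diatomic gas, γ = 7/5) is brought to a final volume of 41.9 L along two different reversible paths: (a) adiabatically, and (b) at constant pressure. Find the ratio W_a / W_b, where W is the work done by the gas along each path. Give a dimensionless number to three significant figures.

W_a / W_b ≈ 0.403

Path (a) adiabatic: W = P₁V₁(1 − (V₁/V₂)^(γ−1))/(γ−1) → W_a/(P₁V₁) = 0.9689.
Path (b) isobaric: W = P₁(V₂ − V₁) → W_b/(P₁V₁) = 2.407.
W_a / W_b = 0.9689 / 2.407 = 0.4026.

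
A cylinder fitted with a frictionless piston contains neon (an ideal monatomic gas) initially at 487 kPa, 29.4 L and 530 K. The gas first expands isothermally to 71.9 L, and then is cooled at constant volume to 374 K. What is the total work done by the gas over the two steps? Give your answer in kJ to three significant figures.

Step 1 (isothermal): W = P₁V₁ ln(V₂/V₁) = (14318) ln(71.9/29.4) = 12804 J.
Step 2 (isochoric): W = 0 (constant volume).
W_total = 12804 + 0 = 12804 J.

W_total ≈ 12.8 kJ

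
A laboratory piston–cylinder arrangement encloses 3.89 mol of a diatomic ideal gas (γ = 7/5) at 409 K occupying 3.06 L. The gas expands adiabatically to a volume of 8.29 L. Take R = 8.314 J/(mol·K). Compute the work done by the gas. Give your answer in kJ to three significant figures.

Adiabatic: TV^(γ−1) = const with γ = 7/5.
T₂ = T₁ (V₁/V₂)^(γ−1) = 409 × (3.06/8.29)^0.4 = 409 × 0.6712 = 274.5 K.
W_by = nCᵥ(T₁ − T₂) = (3.89)(20.79)(409 − 274.5) = 10872 J.

W ≈ 10.9 kJ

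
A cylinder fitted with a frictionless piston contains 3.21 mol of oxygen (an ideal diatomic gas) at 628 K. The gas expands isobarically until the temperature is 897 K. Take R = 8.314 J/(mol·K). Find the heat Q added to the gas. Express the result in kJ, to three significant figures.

Isobaric: W = nRΔT = (3.21)(8.314)(269) = 7179 J.
ΔU = nCᵥΔT with Cᵥ = 5R/2: ΔU = (3.21)(20.79)(269) = 17948 J.
Q = ΔU + W = 17948 + 7179 = 25127 J.

Q ≈ 25.1 kJ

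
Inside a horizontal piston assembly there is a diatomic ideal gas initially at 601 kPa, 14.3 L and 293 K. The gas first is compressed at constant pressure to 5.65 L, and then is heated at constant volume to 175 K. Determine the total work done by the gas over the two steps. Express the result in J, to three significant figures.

Step 1 (isobaric): W = PΔV = (601 kPa)(5.65 − 14.3 L) = -5199 J.
Step 2 (isochoric): W = 0 (constant volume).
W_total = -5199 + 0 = -5199 J.

W_total ≈ -5200 J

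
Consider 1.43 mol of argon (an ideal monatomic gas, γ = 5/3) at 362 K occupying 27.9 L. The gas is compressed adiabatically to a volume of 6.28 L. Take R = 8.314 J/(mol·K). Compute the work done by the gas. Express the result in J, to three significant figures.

W ≈ -11000 J

Adiabatic: TV^(γ−1) = const with γ = 5/3.
T₂ = T₁ (V₁/V₂)^(γ−1) = 362 × (27.9/6.28)^0.667 = 362 × 2.702 = 978.3 K.
W_by = nCᵥ(T₁ − T₂) = (1.43)(12.47)(362 − 978.3) = -10991 J.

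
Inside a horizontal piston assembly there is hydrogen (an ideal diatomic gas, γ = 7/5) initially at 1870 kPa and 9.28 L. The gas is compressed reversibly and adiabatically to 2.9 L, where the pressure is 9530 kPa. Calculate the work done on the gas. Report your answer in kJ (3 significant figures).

W ≈ 25.7 kJ

Adiabatic: W = (P₁V₁ − P₂V₂)/(γ − 1) with γ = 7/5.
P₁V₁ = 17354 J, P₂V₂ = 27637 J.
W = (17354 − 27637) / 0.4 = -25709 J.
Work on gas = −W_by = 25709 J.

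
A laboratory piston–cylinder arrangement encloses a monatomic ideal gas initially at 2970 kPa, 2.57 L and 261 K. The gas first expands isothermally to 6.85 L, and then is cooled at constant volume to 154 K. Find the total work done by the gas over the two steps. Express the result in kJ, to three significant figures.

Step 1 (isothermal): W = P₁V₁ ln(V₂/V₁) = (7633) ln(6.85/2.57) = 7483 J.
Step 2 (isochoric): W = 0 (constant volume).
W_total = 7483 + 0 = 7483 J.

W_total ≈ 7.48 kJ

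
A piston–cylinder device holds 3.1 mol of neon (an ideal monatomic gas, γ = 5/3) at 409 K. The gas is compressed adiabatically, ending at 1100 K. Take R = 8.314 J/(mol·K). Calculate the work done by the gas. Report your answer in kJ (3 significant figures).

Adiabatic ⇒ Q = 0, so W_by = −ΔU = nCᵥ(T₁ − T₂).
Cᵥ = 3R/2 = 12.47 J/(mol·K).
W = (3.1)(12.47)(409 − 1100) = -26714 J.

W ≈ -26.7 kJ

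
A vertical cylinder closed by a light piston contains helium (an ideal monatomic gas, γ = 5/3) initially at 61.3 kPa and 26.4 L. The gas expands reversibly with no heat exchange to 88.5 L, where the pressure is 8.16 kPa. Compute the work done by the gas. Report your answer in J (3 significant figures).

W ≈ 1340 J

Adiabatic: W = (P₁V₁ − P₂V₂)/(γ − 1) with γ = 5/3.
P₁V₁ = 1618 J, P₂V₂ = 722.2 J.
W = (1618 − 722.2) / 0.6667 = 1344 J.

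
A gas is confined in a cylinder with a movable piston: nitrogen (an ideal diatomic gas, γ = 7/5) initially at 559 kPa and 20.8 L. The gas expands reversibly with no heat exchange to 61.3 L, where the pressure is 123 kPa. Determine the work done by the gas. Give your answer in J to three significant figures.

W ≈ 10200 J

Adiabatic: W = (P₁V₁ − P₂V₂)/(γ − 1) with γ = 7/5.
P₁V₁ = 11627 J, P₂V₂ = 7540 J.
W = (11627 − 7540) / 0.4 = 10218 J.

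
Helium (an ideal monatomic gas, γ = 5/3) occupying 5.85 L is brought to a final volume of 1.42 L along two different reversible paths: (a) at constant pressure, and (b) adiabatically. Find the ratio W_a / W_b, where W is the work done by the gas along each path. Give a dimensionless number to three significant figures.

Path (a) isobaric: W = P₁(V₂ − V₁) → W_a/(P₁V₁) = -0.7573.
Path (b) adiabatic: W = P₁V₁(1 − (V₁/V₂)^(γ−1))/(γ−1) → W_b/(P₁V₁) = -2.355.
W_a / W_b = -0.7573 / -2.355 = 0.3216.

W_a / W_b ≈ 0.322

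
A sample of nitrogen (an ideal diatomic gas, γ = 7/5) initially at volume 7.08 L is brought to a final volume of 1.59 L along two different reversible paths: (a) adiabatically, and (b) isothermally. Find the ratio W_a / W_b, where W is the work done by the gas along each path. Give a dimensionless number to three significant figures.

W_a / W_b ≈ 1.37

Path (a) adiabatic: W = P₁V₁(1 − (V₁/V₂)^(γ−1))/(γ−1) → W_a/(P₁V₁) = -2.044.
Path (b) isothermal: W = P₁V₁ ln(V₂/V₁) → W_b/(P₁V₁) = -1.494.
W_a / W_b = -2.044 / -1.494 = 1.368.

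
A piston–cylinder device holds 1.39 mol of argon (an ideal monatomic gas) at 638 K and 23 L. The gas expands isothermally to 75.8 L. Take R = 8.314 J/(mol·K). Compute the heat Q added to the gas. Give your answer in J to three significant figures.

Q ≈ 8790 J

Isothermal ⇒ ΔU = 0, so Q = W = nRT ln(V₂/V₁).
Q = (1.39)(8.314)(638) ln(75.8/23) = 7373 × 1.193 = 8793 J.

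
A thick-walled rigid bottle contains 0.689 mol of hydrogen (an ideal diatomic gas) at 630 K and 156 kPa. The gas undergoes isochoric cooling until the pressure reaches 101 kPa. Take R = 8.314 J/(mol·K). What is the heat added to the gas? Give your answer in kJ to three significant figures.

Constant volume ⇒ W = 0, so Q = ΔU = nCᵥΔT with Cᵥ = 5R/2 = 20.79 J/(mol·K).
At constant V, T₂/T₁ = P₂/P₁ ⇒ ΔT = T₁(P₂/P₁ − 1) = 630·(101/156 − 1) = -222.1 K.
ΔU = (0.689)(20.79)(-222.1) = -3181 J.

Q ≈ -3.18 kJ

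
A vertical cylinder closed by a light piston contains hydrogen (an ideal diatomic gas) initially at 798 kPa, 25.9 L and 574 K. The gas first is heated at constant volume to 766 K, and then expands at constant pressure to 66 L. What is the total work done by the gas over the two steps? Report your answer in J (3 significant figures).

W_total ≈ 42700 J

Step 1 (isochoric): W = 0 (constant volume).
After step 1: P = 1065 kPa (V unchanged).
Step 2 (isobaric): W = PΔV = (1065 kPa)(66 − 25.9 L) = 42704 J.
W_total = 0 + 42704 = 42704 J.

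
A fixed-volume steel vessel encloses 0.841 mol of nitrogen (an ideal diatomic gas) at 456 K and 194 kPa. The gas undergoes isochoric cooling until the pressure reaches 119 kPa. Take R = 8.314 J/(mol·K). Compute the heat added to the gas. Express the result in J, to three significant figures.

Q ≈ -3080 J

Constant volume ⇒ W = 0, so Q = ΔU = nCᵥΔT with Cᵥ = 5R/2 = 20.79 J/(mol·K).
At constant V, T₂/T₁ = P₂/P₁ ⇒ ΔT = T₁(P₂/P₁ − 1) = 456·(119/194 − 1) = -176.3 K.
ΔU = (0.841)(20.79)(-176.3) = -3082 J.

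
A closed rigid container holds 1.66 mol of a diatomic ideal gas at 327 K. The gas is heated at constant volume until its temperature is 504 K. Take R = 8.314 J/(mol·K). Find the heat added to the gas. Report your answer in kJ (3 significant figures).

Q ≈ 6.11 kJ

Constant volume ⇒ W = 0, so Q = ΔU = nCᵥΔT with Cᵥ = 5R/2 = 20.79 J/(mol·K).
ΔU = (1.66)(20.79)(504 − 327) = 6107 J.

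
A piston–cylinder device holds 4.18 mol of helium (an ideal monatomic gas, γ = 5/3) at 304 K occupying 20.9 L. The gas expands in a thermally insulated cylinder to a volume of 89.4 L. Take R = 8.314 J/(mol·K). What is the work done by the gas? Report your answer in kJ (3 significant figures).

W ≈ 9.83 kJ

Adiabatic: TV^(γ−1) = const with γ = 5/3.
T₂ = T₁ (V₁/V₂)^(γ−1) = 304 × (20.9/89.4)^0.667 = 304 × 0.3795 = 115.4 K.
W_by = nCᵥ(T₁ − T₂) = (4.18)(12.47)(304 − 115.4) = 9833 J.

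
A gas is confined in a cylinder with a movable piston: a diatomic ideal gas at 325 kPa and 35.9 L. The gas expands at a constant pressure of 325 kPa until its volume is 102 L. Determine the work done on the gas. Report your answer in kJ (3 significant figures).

W ≈ -21.5 kJ

Isobaric: W = P ΔV.
W = (325 kPa)(102 − 35.9 L) = (325)(66.1) = 21482 J.
Work on gas = −W_by = -21482 J.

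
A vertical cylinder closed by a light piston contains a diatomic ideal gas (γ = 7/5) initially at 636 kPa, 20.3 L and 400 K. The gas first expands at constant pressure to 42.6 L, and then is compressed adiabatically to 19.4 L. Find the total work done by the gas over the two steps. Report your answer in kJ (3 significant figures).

W_total ≈ -10.9 kJ

Step 1 (isobaric): W = PΔV = (636 kPa)(42.6 − 20.3 L) = 14183 J.
After step 1: P = 636 kPa, V = 42.6 L, T = 839.4 K.
Step 2 (adiabatic): W = (P₁V₁ − P₂V₂)/(γ−1) = (27094 − 37112)/0.4 = -25045 J.
W_total = 14183 − 25045 = -10862 J.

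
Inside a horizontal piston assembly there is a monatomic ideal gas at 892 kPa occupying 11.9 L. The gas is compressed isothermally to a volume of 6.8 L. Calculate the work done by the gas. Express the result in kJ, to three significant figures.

Isothermal: W = nRT ln(V₂/V₁) = P₁V₁ ln(V₂/V₁).
P₁V₁ = (892 kPa)(11.9 L) = 10615 J.
W = 10615 × ln(6.8/11.9) = 10615 × -0.5596
W_by_gas = -5940 J.

W ≈ -5.94 kJ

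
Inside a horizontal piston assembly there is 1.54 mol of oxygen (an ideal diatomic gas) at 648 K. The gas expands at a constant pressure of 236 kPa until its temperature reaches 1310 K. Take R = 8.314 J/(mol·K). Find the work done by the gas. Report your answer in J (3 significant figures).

Isobaric: W = P ΔV = nR ΔT.
W = (1.54)(8.314)(1310 − 648) = 8476 J.

W ≈ 8480 J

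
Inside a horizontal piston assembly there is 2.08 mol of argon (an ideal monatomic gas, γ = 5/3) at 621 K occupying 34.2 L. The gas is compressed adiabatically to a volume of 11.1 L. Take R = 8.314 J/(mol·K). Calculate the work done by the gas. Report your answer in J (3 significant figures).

W ≈ -18000 J

Adiabatic: TV^(γ−1) = const with γ = 5/3.
T₂ = T₁ (V₁/V₂)^(γ−1) = 621 × (34.2/11.1)^0.667 = 621 × 2.117 = 1315 K.
W_by = nCᵥ(T₁ − T₂) = (2.08)(12.47)(621 − 1315) = -18000 J.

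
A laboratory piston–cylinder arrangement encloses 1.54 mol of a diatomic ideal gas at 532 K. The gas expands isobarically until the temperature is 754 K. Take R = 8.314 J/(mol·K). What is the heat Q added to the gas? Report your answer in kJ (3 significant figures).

Isobaric: W = nRΔT = (1.54)(8.314)(222) = 2842 J.
ΔU = nCᵥΔT with Cᵥ = 5R/2: ΔU = (1.54)(20.79)(222) = 7106 J.
Q = ΔU + W = 7106 + 2842 = 9948 J.

Q ≈ 9.95 kJ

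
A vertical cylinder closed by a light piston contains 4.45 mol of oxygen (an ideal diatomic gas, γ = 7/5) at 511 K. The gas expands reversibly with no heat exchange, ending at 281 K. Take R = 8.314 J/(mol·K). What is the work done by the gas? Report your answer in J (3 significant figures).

W ≈ 21300 J

Adiabatic ⇒ Q = 0, so W_by = −ΔU = nCᵥ(T₁ − T₂).
Cᵥ = 5R/2 = 20.79 J/(mol·K).
W = (4.45)(20.79)(511 − 281) = 21273 J.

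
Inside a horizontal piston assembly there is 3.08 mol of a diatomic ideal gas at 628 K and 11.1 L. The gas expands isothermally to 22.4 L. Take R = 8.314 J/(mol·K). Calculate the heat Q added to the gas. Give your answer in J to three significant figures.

Isothermal ⇒ ΔU = 0, so Q = W = nRT ln(V₂/V₁).
Q = (3.08)(8.314)(628) ln(22.4/11.1) = 16081 × 0.7021 = 11291 J.

Q ≈ 11300 J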